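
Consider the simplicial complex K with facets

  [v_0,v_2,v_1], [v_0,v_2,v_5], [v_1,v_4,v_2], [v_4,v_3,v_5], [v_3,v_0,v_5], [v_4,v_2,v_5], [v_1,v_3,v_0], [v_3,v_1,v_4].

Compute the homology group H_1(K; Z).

Order the vertices as v_0 < v_1 < v_2 < v_3 < v_4 < v_5. Listing each simplex with vertices in this order, K has dimension 2 with simplices:

  0-simplices (6): [v_0], [v_1], [v_2], [v_3], [v_4], [v_5]
  1-simplices (12): [v_0,v_1], [v_0,v_2], [v_0,v_3], [v_0,v_5], [v_1,v_2], [v_1,v_3], [v_1,v_4], [v_2,v_4], [v_2,v_5], [v_3,v_4], [v_3,v_5], [v_4,v_5]
  2-simplices (8): [v_0,v_1,v_2], [v_0,v_1,v_3], [v_0,v_2,v_5], [v_0,v_3,v_5], [v_1,v_2,v_4], [v_1,v_3,v_4], [v_2,v_4,v_5], [v_3,v_4,v_5]

so the chain groups are C_0 ≅ Z^6, C_1 ≅ Z^12, C_2 ≅ Z^8.

∂_1: C_1 → C_0 sends each edge [p,q] (with p < q) to q − p. For instance
  ∂[v_0,v_2] = [v_2] − [v_0].
The resulting 6×12 matrix has rank 5, and its Smith normal form has invariant factors (1,1,1,1,1).

The boundary map ∂_2: C_2 → C_1 maps a triangle to the signed sum of its edges. For instance
  ∂[v_0,v_2,v_5] = [v_2,v_5] − [v_0,v_5] + [v_0,v_2],
  ∂[v_1,v_3,v_4] = [v_3,v_4] − [v_1,v_4] + [v_1,v_3].
As a 12×8 matrix over Z this has rank 7, with invariant factors (1,1,1,1,1,1,1).

Now H_k = ker ∂_k / im ∂_{k+1}, so:

  H_1: rank ker ∂_1 − rank ∂_2 = (12 − 5) − 7 = 0, and the invariant factors of ∂_2 are all 1, so H_1 ≅ 0.

(K is a triangulation of the 2-sphere S^2.)

H_1 = 0.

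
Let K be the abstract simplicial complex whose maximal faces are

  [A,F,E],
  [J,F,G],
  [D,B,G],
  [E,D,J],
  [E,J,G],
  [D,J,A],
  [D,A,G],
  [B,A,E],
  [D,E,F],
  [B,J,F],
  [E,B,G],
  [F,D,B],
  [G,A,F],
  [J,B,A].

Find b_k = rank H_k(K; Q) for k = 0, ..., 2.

b_0 = 1, b_1 = 2, b_2 = 1.

We work with the vertex ordering A < B < D < E < F < G < J. The simplices of K, each written with vertices in increasing order, are:

  0-simplices (7): A, B, D, E, F, G, J
  1-simplices (21): AB, AD, AE, AF, AG, AJ, BD, BE, BF, BG, BJ, DE, DF, DG, DJ, EF, EG, EJ, FG, FJ, GJ
  2-simplices (14): ABE, ABJ, ADG, ADJ, AEF, AFG, BDF, BDG, BEG, BFJ, DEF, DEJ, EGJ, FGJ

Hence C_0 ≅ Z^7, C_1 ≅ Z^21, C_2 ≅ Z^14.

Boundary ∂_1: C_1 → C_0 maps an edge to its endpoints' difference, ∂[p,q] = q − p. For instance
  ∂AJ = J − A.
As a 7×21 matrix over Z this has rank 6, with invariant factors (1,1,1,1,1,1).

The boundary map ∂_2: C_2 → C_1 acts by ∂[p,q,r] = [q,r] − [p,r] + [p,q]. For instance
  ∂BEG = EG − BG + BE,
  ∂BDF = DF − BF + BD.
The resulting 21×14 matrix has rank 13, and its Smith normal form has invariant factors (1,1,1,1,1,1,1,1,1,1,1,1,1).

Now H_k = ker ∂_k / im ∂_{k+1}, so:

  H_0: rank C_0 − rank ∂_1 = 7 − 6 = 1, and the invariant factors of ∂_1 are all 1, so H_0 ≅ Z.
  H_1: rank ker ∂_1 − rank ∂_2 = (21 − 6) − 13 = 2, and the invariant factors of ∂_2 are all 1, so H_1 ≅ Z^2.
  H_2: rank ker ∂_2 − rank ∂_3 = (14 − 13) − 0 = 1, and there is no ∂_3, so H_2 ≅ Z.

Hence the Betti numbers are b_0 = 1, b_1 = 2, b_2 = 1.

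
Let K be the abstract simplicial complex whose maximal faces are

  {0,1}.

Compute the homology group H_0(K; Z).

H_0 = Z.

Order the vertices as 0 < 1. Listing each simplex with vertices in this order, K has dimension 1 with simplices:

  0-simplices (2): [0], [1]
  1-simplices (1): [0,1]

giving chain groups C_0 ≅ Z^2, C_1 ≅ Z^1.

Boundary ∂_1: C_1 → C_0 maps an edge to its endpoints' difference, ∂[p,q] = q − p. For instance
  ∂[0,1] = [1] − [0].
The 2×1 boundary matrix has rank 1 and Smith normal form diag(1).

From H_k ≅ ker(∂_k) / im(∂_{k+1}) we obtain:

  H_0: rank C_0 − rank ∂_1 = 2 − 1 = 1, and the invariant factors of ∂_1 are all 1, so H_0 = Z.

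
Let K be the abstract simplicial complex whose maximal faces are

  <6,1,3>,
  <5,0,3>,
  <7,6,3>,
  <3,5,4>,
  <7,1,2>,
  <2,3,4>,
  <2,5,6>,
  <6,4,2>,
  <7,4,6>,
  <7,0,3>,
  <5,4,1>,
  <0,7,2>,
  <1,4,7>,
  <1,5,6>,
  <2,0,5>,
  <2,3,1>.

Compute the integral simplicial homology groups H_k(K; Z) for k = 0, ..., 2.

K has 8 vertices, 24 edges, 16 triangles.
rank ∂_0 = 0, rank ∂_1 = 7 ⇒ b_0 = 8 − 0 − 7 = 1; all invariant factors of ∂_1 are 1 so no torsion. So H_0 ≅ Z.
rank ∂_1 = 7, rank ∂_2 = 15 ⇒ b_1 = 24 − 7 − 15 = 2; all invariant factors of ∂_2 are 1 so no torsion. So H_1 ≅ Z^2.
rank ∂_2 = 15, rank ∂_3 = 0 ⇒ b_2 = 16 − 15 − 0 = 1. So H_2 ≅ Z.

H_0 ≅ Z,  H_1 ≅ Z^2,  H_2 ≅ Z.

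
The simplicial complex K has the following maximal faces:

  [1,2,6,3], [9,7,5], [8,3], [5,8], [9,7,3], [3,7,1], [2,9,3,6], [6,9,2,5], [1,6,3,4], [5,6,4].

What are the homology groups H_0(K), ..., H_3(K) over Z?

H_0 ≅ Z,  H_1 ≅ Z,  H_2 = 0,  H_3 = 0.

Fix the vertex order 1 < 2 < 3 < 4 < 5 < 6 < 7 < 8 < 9 and write every simplex with vertices in increasing order. Then dim K = 3 and the simplices of K are:

  0-simplices (9): [1], [2], [3], [4], [5], [6], [7], [8], [9]
  1-simplices (22): [1,2], [1,3], [1,4], [1,6], [1,7], [2,3], [2,5], [2,6], [2,9], [3,4], [3,6], [3,7], [3,8], [3,9], [4,5], [4,6], [5,6], [5,7], [5,8], [5,9], [6,9], [7,9]
  2-simplices (17): [1,2,3], [1,2,6], [1,3,4], [1,3,6], [1,3,7], [1,4,6], [2,3,6], [2,3,9], [2,5,6], [2,5,9], [2,6,9], [3,4,6], [3,6,9], [3,7,9], [4,5,6], [5,6,9], [5,7,9]
  3-simplices (4): [1,2,3,6], [1,3,4,6], [2,3,6,9], [2,5,6,9]

Hence C_0 ≅ Z^9, C_1 ≅ Z^22, C_2 ≅ Z^17, C_3 ≅ Z^4.

∂_1: C_1 → C_0 is given by ∂[p,q] = [q] − [p]. For instance
  ∂[1,4] = [4] − [1].
The 9×22 boundary matrix has rank 8 and Smith normal form diag(1,1,1,1,1,1,1,1).

∂_2: C_2 → C_1 acts by ∂[p,q,r] = [q,r] − [p,r] + [p,q]. For instance
  ∂[2,6,9] = [6,9] − [2,9] + [2,6],
  ∂[1,2,3] = [2,3] − [1,3] + [1,2].
The 22×17 boundary matrix has rank 13 and Smith normal form diag(1,1,1,1,1,1,1,1,1,1,1,1,1).

The boundary map ∂_3: C_3 → C_2 sends each 3-simplex σ to the alternating sum Σ_i (−1)^i (σ with its i-th vertex removed). For instance
  ∂[2,3,6,9] = [3,6,9] − [2,6,9] + [2,3,9] − [2,3,6],
  ∂[1,2,3,6] = [2,3,6] − [1,3,6] + [1,2,6] − [1,2,3].
The resulting 17×4 matrix has rank 4, and its Smith normal form has invariant factors (1,1,1,1).

Now H_k = ker ∂_k / im ∂_{k+1}, so:

  H_0: rank C_0 − rank ∂_1 = 9 − 8 = 1, and the invariant factors of ∂_1 are all 1, so H_0 = Z.
  H_1: rank ker ∂_1 − rank ∂_2 = (22 − 8) − 13 = 1, and the invariant factors of ∂_2 are all 1, so H_1 = Z.
  H_2: rank ker ∂_2 − rank ∂_3 = (17 − 13) − 4 = 0, and the invariant factors of ∂_3 are all 1, so H_2 = 0.
  H_3: rank ker ∂_3 − rank ∂_4 = (4 − 4) − 0 = 0, and there is no ∂_4, so H_3 = 0.

As a check, the Euler characteristic is 9 − 22 + 17 − 4 = 0, which agrees with 1 − 1 + 0 − 0 = 0.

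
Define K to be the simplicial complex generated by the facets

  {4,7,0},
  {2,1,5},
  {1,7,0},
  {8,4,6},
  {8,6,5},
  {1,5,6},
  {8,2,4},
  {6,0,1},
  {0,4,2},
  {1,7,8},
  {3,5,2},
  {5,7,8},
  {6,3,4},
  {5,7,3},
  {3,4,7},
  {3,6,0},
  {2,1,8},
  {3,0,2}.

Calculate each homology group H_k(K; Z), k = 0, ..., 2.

H_0 ≅ Z,  H_1 ≅ Z ⊕ Z/2,  H_2 = 0.

Fix the vertex order 0 < 1 < 2 < 3 < 4 < 5 < 6 < 7 < 8 and write every simplex with vertices in increasing order. Then dim K = 2 and the simplices of K are:

  0-simplices (9): [0], [1], [2], [3], [4], [5], [6], [7], [8]
  1-simplices (27): (27 of them)
  2-simplices (18): [0,1,6], [0,1,7], [0,2,3], [0,2,4], [0,3,6], [0,4,7], [1,2,5], [1,2,8], [1,5,6], [1,7,8], [2,3,5], [2,4,8], [3,4,6], [3,4,7], [3,5,7], [4,6,8], [5,6,8], [5,7,8]

so the chain groups are C_0 ≅ Z^9, C_1 ≅ Z^27, C_2 ≅ Z^18.

∂_1: C_1 → C_0 maps an edge to its endpoints' difference, ∂[p,q] = q − p. For instance
  ∂[4,6] = [6] − [4].
This gives a 9×27 integer matrix of rank 8; reducing to Smith normal form yields diagonal entries (1,1,1,1,1,1,1,1).

The boundary map ∂_2: C_2 → C_1 acts by ∂[p,q,r] = [q,r] − [p,r] + [p,q]. For instance
  ∂[1,7,8] = [7,8] − [1,8] + [1,7],
  ∂[1,2,5] = [2,5] − [1,5] + [1,2].
The 27×18 boundary matrix has rank 18 and Smith normal form diag(1,1,1,1,1,1,1,1,1,1,1,1,1,1,1,1,1,2).

Now H_k = ker ∂_k / im ∂_{k+1}, so:

  H_0: rank C_0 − rank ∂_1 = 9 − 8 = 1, and the invariant factors of ∂_1 are all 1, so H_0 ≅ Z.
  H_1: rank ker ∂_1 − rank ∂_2 = (27 − 8) − 18 = 1, and ∂_2 has invariant factor 2 > 1, so H_1 ≅ Z ⊕ Z/2.
  H_2: rank ker ∂_2 − rank ∂_3 = (18 − 18) − 0 = 0, and there is no ∂_3, so H_2 ≅ 0.

(K is a triangulation of the Klein bottle.)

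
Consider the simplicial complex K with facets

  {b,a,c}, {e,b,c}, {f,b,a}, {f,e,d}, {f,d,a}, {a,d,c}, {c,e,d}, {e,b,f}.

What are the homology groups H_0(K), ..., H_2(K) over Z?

Fix the vertex order a < b < c < d < e < f and write every simplex with vertices in increasing order. Then dim K = 2 and the simplices of K are:

  0-simplices (6): a, b, c, d, e, f
  1-simplices (12): ab, ac, ad, af, bc, be, bf, cd, ce, de, df, ef
  2-simplices (8): abc, abf, acd, adf, bce, bef, cde, def

Hence C_0 ≅ Z^6, C_1 ≅ Z^12, C_2 ≅ Z^8.

The boundary map ∂_1: C_1 → C_0 sends each edge [p,q] (with p < q) to q − p.
The resulting 6×12 matrix has rank 5, and its Smith normal form has invariant factors (1,1,1,1,1).

∂_2: C_2 → C_1 sends each 2-simplex [p,q,r] to [q,r] − [p,r] + [p,q]. For instance
  ∂adf = df − af + ad,
  ∂abf = bf − af + ab.
The 12×8 boundary matrix has rank 7 and Smith normal form diag(1,1,1,1,1,1,1).

From H_k ≅ ker(∂_k) / im(∂_{k+1}) we obtain:

  H_0: rank C_0 − rank ∂_1 = 6 − 5 = 1, and the invariant factors of ∂_1 are all 1, so H_0 ≅ Z.
  H_1: rank ker ∂_1 − rank ∂_2 = (12 − 5) − 7 = 0, and the invariant factors of ∂_2 are all 1, so H_1 ≅ 0.
  H_2: rank ker ∂_2 − rank ∂_3 = (8 − 7) − 0 = 1, and there is no ∂_3, so H_2 ≅ Z.

H_0 ≅ Z,  H_1 = 0,  H_2 ≅ Z.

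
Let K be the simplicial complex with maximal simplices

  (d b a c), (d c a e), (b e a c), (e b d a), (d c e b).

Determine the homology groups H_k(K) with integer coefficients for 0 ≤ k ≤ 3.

We work with the vertex ordering a < b < c < d < e. The simplices of K, each written with vertices in increasing order, are:

  0-simplices (5): a, b, c, d, e
  1-simplices (10): ab, ac, ad, ae, bc, bd, be, cd, ce, de
  2-simplices (10): abc, abd, abe, acd, ace, ade, bcd, bce, bde, cde
  3-simplices (5): abcd, abce, abde, acde, bcde

so the chain groups are C_0 ≅ Z^5, C_1 ≅ Z^10, C_2 ≅ Z^10, C_3 ≅ Z^5.

∂_1: C_1 → C_0 is given by ∂[p,q] = [q] − [p]. For instance
  ∂ce = e − c.
This gives a 5×10 integer matrix of rank 4; reducing to Smith normal form yields diagonal entries (1,1,1,1).

Boundary ∂_2: C_2 → C_1 maps a triangle to the signed sum of its edges. For instance
  ∂acd = cd − ad + ac,
  ∂bcd = cd − bd + bc.
The resulting 10×10 matrix has rank 6, and its Smith normal form has invariant factors (1,1,1,1,1,1).

Boundary ∂_3: C_3 → C_2 sends each 3-simplex σ to the alternating sum Σ_i (−1)^i (σ with its i-th vertex removed). For instance
  ∂abde = bde − ade + abe − abd,
  ∂abcd = bcd − acd + abd − abc.
The resulting 10×5 matrix has rank 4, and its Smith normal form has invariant factors (1,1,1,1).

Now H_k = ker ∂_k / im ∂_{k+1}, so:

  H_0: rank C_0 − rank ∂_1 = 5 − 4 = 1, and the invariant factors of ∂_1 are all 1, so H_0 = Z.
  H_1: rank ker ∂_1 − rank ∂_2 = (10 − 4) − 6 = 0, and the invariant factors of ∂_2 are all 1, so H_1 = 0.
  H_2: rank ker ∂_2 − rank ∂_3 = (10 − 6) − 4 = 0, and the invariant factors of ∂_3 are all 1, so H_2 = 0.
  H_3: rank ker ∂_3 − rank ∂_4 = (5 − 4) − 0 = 1, and there is no ∂_4, so H_3 = Z.

H_0 = Z,  H_1 = 0,  H_2 = 0,  H_3 = Z.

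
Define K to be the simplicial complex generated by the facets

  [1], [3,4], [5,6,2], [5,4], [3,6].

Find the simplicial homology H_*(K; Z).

We work with the vertex ordering 1 < 2 < 3 < 4 < 5 < 6. The simplices of K, each written with vertices in increasing order, are:

  0-simplices (6): [1], [2], [3], [4], [5], [6]
  1-simplices (6): [2,5], [2,6], [3,4], [3,6], [4,5], [5,6]
  2-simplices (1): [2,5,6]

giving chain groups C_0 ≅ Z^6, C_1 ≅ Z^6, C_2 ≅ Z^1.

∂_1: C_1 → C_0 is given by ∂[p,q] = [q] − [p]. For instance
  ∂[4,5] = [5] − [4].
As a 6×6 matrix over Z this has rank 4, with invariant factors (1,1,1,1).

∂_2: C_2 → C_1 sends each 2-simplex [p,q,r] to [q,r] − [p,r] + [p,q]. For instance
  ∂[2,5,6] = [5,6] − [2,6] + [2,5].
This gives a 6×1 integer matrix of rank 1; reducing to Smith normal form yields diagonal entries (1).

Reading off H_k = ker ∂_k / im ∂_{k+1}:

  H_0: rank C_0 − rank ∂_1 = 6 − 4 = 2, and the invariant factors of ∂_1 are all 1, so H_0 = Z^2.
  H_1: rank ker ∂_1 − rank ∂_2 = (6 − 4) − 1 = 1, and the invariant factors of ∂_2 are all 1, so H_1 = Z.
  H_2: rank ker ∂_2 − rank ∂_3 = (1 − 1) − 0 = 0, and there is no ∂_3, so H_2 = 0.

H_0 = Z^2,  H_1 = Z,  H_2 = 0.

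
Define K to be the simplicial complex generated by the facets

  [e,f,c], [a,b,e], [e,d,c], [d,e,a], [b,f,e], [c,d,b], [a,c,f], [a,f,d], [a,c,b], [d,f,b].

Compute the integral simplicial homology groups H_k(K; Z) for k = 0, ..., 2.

Fix the vertex order a < b < c < d < e < f and write every simplex with vertices in increasing order. Then dim K = 2 and the simplices of K are:

  0-simplices (6): a, b, c, d, e, f
  1-simplices (15): ab, ac, ad, ae, af, bc, bd, be, bf, cd, ce, cf, de, df, ef
  2-simplices (10): abc, abe, acf, ade, adf, bcd, bdf, bef, cde, cef

so the chain groups are C_0 ≅ Z^6, C_1 ≅ Z^15, C_2 ≅ Z^10.

The boundary map ∂_1: C_1 → C_0 sends each edge [p,q] (with p < q) to q − p.
As a 6×15 matrix over Z this has rank 5, with invariant factors (1,1,1,1,1).

∂_2: C_2 → C_1 sends each 2-simplex [p,q,r] to [q,r] − [p,r] + [p,q]. For instance
  ∂bcd = cd − bd + bc,
  ∂abc = bc − ac + ab.
As a 15×10 matrix over Z this has rank 10, with invariant factors (1,1,1,1,1,1,1,1,1,2).

From H_k ≅ ker(∂_k) / im(∂_{k+1}) we obtain:

  H_0: rank C_0 − rank ∂_1 = 6 − 5 = 1, and the invariant factors of ∂_1 are all 1, so H_0 ≅ Z.
  H_1: rank ker ∂_1 − rank ∂_2 = (15 − 5) − 10 = 0, and ∂_2 has invariant factor 2 > 1, so H_1 ≅ Z_2.
  H_2: rank ker ∂_2 − rank ∂_3 = (10 − 10) − 0 = 0, and there is no ∂_3, so H_2 ≅ 0.

As a check, the Euler characteristic is 6 − 15 + 10 = 1, which agrees with 1 − 0 + 0 = 1.

H_0 ≅ Z,  H_1 ≅ Z_2,  H_2 = 0.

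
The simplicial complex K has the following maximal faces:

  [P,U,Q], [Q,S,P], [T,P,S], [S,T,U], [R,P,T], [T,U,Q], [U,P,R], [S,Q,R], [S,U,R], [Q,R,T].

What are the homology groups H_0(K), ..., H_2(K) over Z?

We work with the vertex ordering P < Q < R < S < T < U. The simplices of K, each written with vertices in increasing order, are:

  0-simplices (6): P, Q, R, S, T, U
  1-simplices (15): PQ, PR, PS, PT, PU, QR, QS, QT, QU, RS, RT, RU, ST, SU, TU
  2-simplices (10): PQS, PQU, PRT, PRU, PST, QRS, QRT, QTU, RSU, STU

Hence C_0 ≅ Z^6, C_1 ≅ Z^15, C_2 ≅ Z^10.

∂_1: C_1 → C_0 is given by ∂[p,q] = [q] − [p]. For instance
  ∂PR = R − P.
The resulting 6×15 matrix has rank 5, and its Smith normal form has invariant factors (1,1,1,1,1).

Boundary ∂_2: C_2 → C_1 maps a triangle to the signed sum of its edges. For instance
  ∂STU = TU − SU + ST,
  ∂PRU = RU − PU + PR.
The 15×10 boundary matrix has rank 10 and Smith normal form diag(1,1,1,1,1,1,1,1,1,2).

From H_k ≅ ker(∂_k) / im(∂_{k+1}) we obtain:

  H_0: rank C_0 − rank ∂_1 = 6 − 5 = 1, and the invariant factors of ∂_1 are all 1, so H_0 = Z.
  H_1: rank ker ∂_1 − rank ∂_2 = (15 − 5) − 10 = 0, and ∂_2 has invariant factor 2 > 1, so H_1 = Z/2Z.
  H_2: rank ker ∂_2 − rank ∂_3 = (10 − 10) − 0 = 0, and there is no ∂_3, so H_2 = 0.

As a check, the Euler characteristic is 6 − 15 + 10 = 1, which agrees with 1 − 0 + 0 = 1.

H_0 = Z,  H_1 = Z/2Z,  H_2 = 0.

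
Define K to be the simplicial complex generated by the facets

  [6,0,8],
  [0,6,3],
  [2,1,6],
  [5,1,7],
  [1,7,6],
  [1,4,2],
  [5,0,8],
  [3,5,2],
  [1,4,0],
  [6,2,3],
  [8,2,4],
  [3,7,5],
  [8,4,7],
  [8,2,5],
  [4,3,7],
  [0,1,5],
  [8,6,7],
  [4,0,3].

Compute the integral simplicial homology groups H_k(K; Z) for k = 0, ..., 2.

H_0 = Z,  H_1 = Z^2,  H_2 = Z.

Order the vertices as 0 < 1 < 2 < 3 < 4 < 5 < 6 < 7 < 8. Listing each simplex with vertices in this order, K has dimension 2 with simplices:

  0-simplices (9): [0], [1], [2], [3], [4], [5], [6], [7], [8]
  1-simplices (27): (27 of them)
  2-simplices (18): [0,1,4], [0,1,5], [0,3,4], [0,3,6], [0,5,8], [0,6,8], [1,2,4], [1,2,6], [1,5,7], [1,6,7], [2,3,5], [2,3,6], [2,4,8], [2,5,8], [3,4,7], [3,5,7], [4,7,8], [6,7,8]

giving chain groups C_0 ≅ Z^9, C_1 ≅ Z^27, C_2 ≅ Z^18.

Boundary ∂_1: C_1 → C_0 sends each edge [p,q] (with p < q) to q − p. For instance
  ∂[5,7] = [7] − [5].
The resulting 9×27 matrix has rank 8, and its Smith normal form has invariant factors (1,1,1,1,1,1,1,1).

∂_2: C_2 → C_1 sends each 2-simplex [p,q,r] to [q,r] − [p,r] + [p,q]. For instance
  ∂[0,3,6] = [3,6] − [0,6] + [0,3],
  ∂[0,3,4] = [3,4] − [0,4] + [0,3].
This gives a 27×18 integer matrix of rank 17; reducing to Smith normal form yields diagonal entries (1,1,1,1,1,1,1,1,1,1,1,1,1,1,1,1,1).

Computing H_k = (kernel of ∂_k) / (image of ∂_{k+1}):

  H_0: rank C_0 − rank ∂_1 = 9 − 8 = 1, and the invariant factors of ∂_1 are all 1, so H_0 ≅ Z.
  H_1: rank ker ∂_1 − rank ∂_2 = (27 − 8) − 17 = 2, and the invariant factors of ∂_2 are all 1, so H_1 ≅ Z^2.
  H_2: rank ker ∂_2 − rank ∂_3 = (18 − 17) − 0 = 1, and there is no ∂_3, so H_2 ≅ Z.

As a check, the Euler characteristic is 9 − 27 + 18 = 0, which agrees with 1 − 2 + 1 = 0.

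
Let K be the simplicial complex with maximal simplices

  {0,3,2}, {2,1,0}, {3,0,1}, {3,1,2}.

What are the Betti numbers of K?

Take the total order 0 < 1 < 2 < 3 on the vertex set. Then K (dimension 2) consists of the simplices:

  0-simplices (4): [0], [1], [2], [3]
  1-simplices (6): [0,1], [0,2], [0,3], [1,2], [1,3], [2,3]
  2-simplices (4): [0,1,2], [0,1,3], [0,2,3], [1,2,3]

so the chain groups are C_0 ≅ Z^4, C_1 ≅ Z^6, C_2 ≅ Z^4.

Boundary ∂_1: C_1 → C_0 maps an edge to its endpoints' difference, ∂[p,q] = q − p.
This gives a 4×6 integer matrix of rank 3; reducing to Smith normal form yields diagonal entries (1,1,1).

∂_2: C_2 → C_1 acts by ∂[p,q,r] = [q,r] − [p,r] + [p,q]. For instance
  ∂[0,1,2] = [1,2] − [0,2] + [0,1],
  ∂[0,2,3] = [2,3] − [0,3] + [0,2].
The resulting 6×4 matrix has rank 3, and its Smith normal form has invariant factors (1,1,1).

Now H_k = ker ∂_k / im ∂_{k+1}, so:

  H_0: rank C_0 − rank ∂_1 = 4 − 3 = 1, and the invariant factors of ∂_1 are all 1, so H_0 ≅ Z.
  H_1: rank ker ∂_1 − rank ∂_2 = (6 − 3) − 3 = 0, and the invariant factors of ∂_2 are all 1, so H_1 ≅ 0.
  H_2: rank ker ∂_2 − rank ∂_3 = (4 − 3) − 0 = 1, and there is no ∂_3, so H_2 ≅ Z.

(K is a triangulation of the 2-sphere S^2.)

Hence the Betti numbers are b_0 = 1, b_1 = 0, b_2 = 1.

b_0 = 1, b_1 = 0, b_2 = 1.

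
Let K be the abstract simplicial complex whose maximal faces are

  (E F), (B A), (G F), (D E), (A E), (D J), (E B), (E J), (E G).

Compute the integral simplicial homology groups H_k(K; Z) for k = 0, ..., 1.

K has 7 vertices, 9 edges.
rank ∂_0 = 0, rank ∂_1 = 6 ⇒ b_0 = 7 − 0 − 6 = 1; all invariant factors of ∂_1 are 1 so no torsion. So H_0 ≅ Z.
rank ∂_1 = 6, rank ∂_2 = 0 ⇒ b_1 = 9 − 6 − 0 = 3. So H_1 ≅ Z^3.

H_0 ≅ Z,  H_1 ≅ Z^3.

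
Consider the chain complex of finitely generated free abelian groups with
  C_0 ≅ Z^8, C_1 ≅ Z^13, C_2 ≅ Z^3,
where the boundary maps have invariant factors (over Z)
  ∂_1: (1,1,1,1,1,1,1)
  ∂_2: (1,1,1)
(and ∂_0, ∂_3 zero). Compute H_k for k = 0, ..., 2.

H_0 = Z,  H_1 = Z^3,  H_2 = 0.

H_0: b_0 = 8 − 0 − 7 = 1; torsion from ∂_1 factors > 1: none. So H_0 = Z.
H_1: b_1 = 13 − 7 − 3 = 3; torsion from ∂_2 factors > 1: none. So H_1 = Z^3.
H_2: b_2 = 3 − 3 − 0 = 0; torsion from ∂_3 factors > 1: none. So H_2 = 0.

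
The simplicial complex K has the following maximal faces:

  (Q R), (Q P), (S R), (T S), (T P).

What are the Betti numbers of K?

b_0 = 1, b_1 = 1.

Take the total order P < Q < R < S < T on the vertex set. Then K (dimension 1) consists of the simplices:

  0-simplices (5): P, Q, R, S, T
  1-simplices (5): PQ, PT, QR, RS, ST

so the chain groups are C_0 ≅ Z^5, C_1 ≅ Z^5.

∂_1: C_1 → C_0 sends each edge [p,q] (with p < q) to q − p.
The 5×5 boundary matrix has rank 4 and Smith normal form diag(1,1,1,1).

Now H_k = ker ∂_k / im ∂_{k+1}, so:

  H_0: rank C_0 − rank ∂_1 = 5 − 4 = 1, and the invariant factors of ∂_1 are all 1, so H_0 = Z.
  H_1: rank ker ∂_1 − rank ∂_2 = (5 − 4) − 0 = 1, and there is no ∂_2, so H_1 = Z.

Hence the Betti numbers are b_0 = 1, b_1 = 1.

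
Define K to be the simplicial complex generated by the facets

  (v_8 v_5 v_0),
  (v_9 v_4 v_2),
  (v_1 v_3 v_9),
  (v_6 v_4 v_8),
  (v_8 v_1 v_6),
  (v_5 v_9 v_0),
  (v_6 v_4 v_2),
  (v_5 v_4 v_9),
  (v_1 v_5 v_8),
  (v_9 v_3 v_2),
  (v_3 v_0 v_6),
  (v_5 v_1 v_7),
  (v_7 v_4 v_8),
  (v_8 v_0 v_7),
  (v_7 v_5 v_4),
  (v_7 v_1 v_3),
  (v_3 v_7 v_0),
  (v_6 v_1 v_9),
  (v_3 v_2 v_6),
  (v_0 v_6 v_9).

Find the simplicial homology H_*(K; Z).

Take the total order v_0 < v_1 < v_2 < v_3 < v_4 < v_5 < v_6 < v_7 < v_8 < v_9 on the vertex set. Then K (dimension 2) consists of the simplices:

  0-simplices (10): [v_0], [v_1], [v_2], [v_3], [v_4], [v_5], [v_6], [v_7], [v_8], [v_9]
  1-simplices (30): (30 of them)
  2-simplices (20): (20 of them)

Hence C_0 ≅ Z^10, C_1 ≅ Z^30, C_2 ≅ Z^20.

The boundary map ∂_1: C_1 → C_0 sends each edge [p,q] (with p < q) to q − p. For instance
  ∂[v_0,v_5] = [v_5] − [v_0].
This gives a 10×30 integer matrix of rank 9; reducing to Smith normal form yields diagonal entries (1,1,1,1,1,1,1,1,1).

The boundary map ∂_2: C_2 → C_1 acts by ∂[p,q,r] = [q,r] − [p,r] + [p,q]. For instance
  ∂[v_1,v_3,v_7] = [v_3,v_7] − [v_1,v_7] + [v_1,v_3],
  ∂[v_1,v_3,v_9] = [v_3,v_9] − [v_1,v_9] + [v_1,v_3].
The resulting 30×20 matrix has rank 20, and its Smith normal form has invariant factors (1,1,1,1,1,1,1,1,1,1,1,1,1,1,1,1,1,1,1,2).

Computing H_k = (kernel of ∂_k) / (image of ∂_{k+1}):

  H_0: rank C_0 − rank ∂_1 = 10 − 9 = 1, and the invariant factors of ∂_1 are all 1, so H_0 = Z.
  H_1: rank ker ∂_1 − rank ∂_2 = (30 − 9) − 20 = 1, and ∂_2 has invariant factor 2 > 1, so H_1 = Z × Z/2.
  H_2: rank ker ∂_2 − rank ∂_3 = (20 − 20) − 0 = 0, and there is no ∂_3, so H_2 = 0.

As a check, the Euler characteristic is 10 − 30 + 20 = 0, which agrees with 1 − 1 + 0 = 0.
(K is a triangulation of the Klein bottle.)

H_0 = Z,  H_1 = Z × Z/2,  H_2 = 0.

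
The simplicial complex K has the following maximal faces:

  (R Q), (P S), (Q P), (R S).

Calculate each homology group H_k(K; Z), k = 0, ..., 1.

Order the vertices as P < Q < R < S. Listing each simplex with vertices in this order, K has dimension 1 with simplices:

  0-simplices (4): P, Q, R, S
  1-simplices (4): PQ, PS, QR, RS

so the chain groups are C_0 ≅ Z^4, C_1 ≅ Z^4.

∂_1: C_1 → C_0 maps an edge to its endpoints' difference, ∂[p,q] = q − p. For instance
  ∂PQ = Q − P.
As a 4×4 matrix over Z this has rank 3, with invariant factors (1,1,1).

Now H_k = ker ∂_k / im ∂_{k+1}, so:

  H_0: rank C_0 − rank ∂_1 = 4 − 3 = 1, and the invariant factors of ∂_1 are all 1, so H_0 = Z.
  H_1: rank ker ∂_1 − rank ∂_2 = (4 − 3) − 0 = 1, and there is no ∂_2, so H_1 = Z.

H_0 ≅ Z,  H_1 ≅ Z.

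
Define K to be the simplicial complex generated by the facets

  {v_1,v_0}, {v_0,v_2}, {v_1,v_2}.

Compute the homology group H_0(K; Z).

We work with the vertex ordering v_0 < v_1 < v_2. The simplices of K, each written with vertices in increasing order, are:

  0-simplices (3): [v_0], [v_1], [v_2]
  1-simplices (3): [v_0,v_1], [v_0,v_2], [v_1,v_2]

giving chain groups C_0 ≅ Z^3, C_1 ≅ Z^3.

Boundary ∂_1: C_1 → C_0 is given by ∂[p,q] = [q] − [p].
As a 3×3 matrix over Z this has rank 2, with invariant factors (1,1).

Computing H_k = (kernel of ∂_k) / (image of ∂_{k+1}):

  H_0: rank C_0 − rank ∂_1 = 3 − 2 = 1, and the invariant factors of ∂_1 are all 1, so H_0 = Z.

(K is a triangulation of the circle S^1.)

H_0 ≅ Z.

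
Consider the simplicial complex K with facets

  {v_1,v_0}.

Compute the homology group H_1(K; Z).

Fix the vertex order v_0 < v_1 and write every simplex with vertices in increasing order. Then dim K = 1 and the simplices of K are:

  0-simplices (2): [v_0], [v_1]
  1-simplices (1): [v_0,v_1]

Hence C_0 ≅ Z^2, C_1 ≅ Z^1.

The boundary map ∂_1: C_1 → C_0 maps an edge to its endpoints' difference, ∂[p,q] = q − p.
The 2×1 boundary matrix has rank 1 and Smith normal form diag(1).

Reading off H_k = ker ∂_k / im ∂_{k+1}:

  H_1: rank ker ∂_1 − rank ∂_2 = (1 − 1) − 0 = 0, and there is no ∂_2, so H_1 ≅ 0.

H_1 = 0.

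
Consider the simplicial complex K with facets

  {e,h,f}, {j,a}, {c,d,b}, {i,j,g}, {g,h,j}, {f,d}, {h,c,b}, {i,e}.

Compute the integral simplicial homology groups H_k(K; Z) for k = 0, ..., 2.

H_0 = Z,  H_1 = Z^2,  H_2 = 0.

Take the total order a < b < c < d < e < f < g < h < i < j on the vertex set. Then K (dimension 2) consists of the simplices:

  0-simplices (10): a, b, c, d, e, f, g, h, i, j
  1-simplices (16): aj, bc, bd, bh, cd, ch, df, ef, eh, ei, fh, gh, gi, gj, hj, ij
  2-simplices (5): bcd, bch, efh, ghj, gij

so the chain groups are C_0 ≅ Z^10, C_1 ≅ Z^16, C_2 ≅ Z^5.

∂_1: C_1 → C_0 sends each edge [p,q] (with p < q) to q − p. For instance
  ∂ij = j − i.
As a 10×16 matrix over Z this has rank 9, with invariant factors (1,1,1,1,1,1,1,1,1).

∂_2: C_2 → C_1 maps a triangle to the signed sum of its edges. For instance
  ∂ghj = hj − gj + gh,
  ∂bch = ch − bh + bc.
This gives a 16×5 integer matrix of rank 5; reducing to Smith normal form yields diagonal entries (1,1,1,1,1).

Reading off H_k = ker ∂_k / im ∂_{k+1}:

  H_0: rank C_0 − rank ∂_1 = 10 − 9 = 1, and the invariant factors of ∂_1 are all 1, so H_0 ≅ Z.
  H_1: rank ker ∂_1 − rank ∂_2 = (16 − 9) − 5 = 2, and the invariant factors of ∂_2 are all 1, so H_1 ≅ Z^2.
  H_2: rank ker ∂_2 − rank ∂_3 = (5 − 5) − 0 = 0, and there is no ∂_3, so H_2 ≅ 0.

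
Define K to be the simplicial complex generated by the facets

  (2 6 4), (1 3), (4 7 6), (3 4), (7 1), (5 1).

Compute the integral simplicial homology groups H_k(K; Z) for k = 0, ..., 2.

Fix the vertex order 1 < 2 < 3 < 4 < 5 < 6 < 7 and write every simplex with vertices in increasing order. Then dim K = 2 and the simplices of K are:

  0-simplices (7): [1], [2], [3], [4], [5], [6], [7]
  1-simplices (9): [1,3], [1,5], [1,7], [2,4], [2,6], [3,4], [4,6], [4,7], [6,7]
  2-simplices (2): [2,4,6], [4,6,7]

so the chain groups are C_0 ≅ Z^7, C_1 ≅ Z^9, C_2 ≅ Z^2.

The boundary map ∂_1: C_1 → C_0 sends each edge [p,q] (with p < q) to q − p. For instance
  ∂[2,6] = [6] − [2].
The resulting 7×9 matrix has rank 6, and its Smith normal form has invariant factors (1,1,1,1,1,1).

Boundary ∂_2: C_2 → C_1 sends each 2-simplex [p,q,r] to [q,r] − [p,r] + [p,q]. For instance
  ∂[2,4,6] = [4,6] − [2,6] + [2,4],
  ∂[4,6,7] = [6,7] − [4,7] + [4,6].
The 9×2 boundary matrix has rank 2 and Smith normal form diag(1,1).

Computing H_k = (kernel of ∂_k) / (image of ∂_{k+1}):

  H_0: rank C_0 − rank ∂_1 = 7 − 6 = 1, and the invariant factors of ∂_1 are all 1, so H_0 ≅ Z.
  H_1: rank ker ∂_1 − rank ∂_2 = (9 − 6) − 2 = 1, and the invariant factors of ∂_2 are all 1, so H_1 ≅ Z.
  H_2: rank ker ∂_2 − rank ∂_3 = (2 − 2) − 0 = 0, and there is no ∂_3, so H_2 ≅ 0.

H_0 = Z,  H_1 = Z,  H_2 = 0.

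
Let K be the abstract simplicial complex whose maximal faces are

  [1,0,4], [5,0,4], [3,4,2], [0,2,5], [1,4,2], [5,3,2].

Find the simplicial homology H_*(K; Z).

Take the total order 0 < 1 < 2 < 3 < 4 < 5 on the vertex set. Then K (dimension 2) consists of the simplices:

  0-simplices (6): [0], [1], [2], [3], [4], [5]
  1-simplices (12): [0,1], [0,2], [0,4], [0,5], [1,2], [1,4], [2,3], [2,4], [2,5], [3,4], [3,5], [4,5]
  2-simplices (6): [0,1,4], [0,2,5], [0,4,5], [1,2,4], [2,3,4], [2,3,5]

giving chain groups C_0 ≅ Z^6, C_1 ≅ Z^12, C_2 ≅ Z^6.

Boundary ∂_1: C_1 → C_0 is given by ∂[p,q] = [q] − [p]. For instance
  ∂[0,5] = [5] − [0].
The 6×12 boundary matrix has rank 5 and Smith normal form diag(1,1,1,1,1).

The boundary map ∂_2: C_2 → C_1 maps a triangle to the signed sum of its edges. For instance
  ∂[1,2,4] = [2,4] − [1,4] + [1,2],
  ∂[0,1,4] = [1,4] − [0,4] + [0,1].
The resulting 12×6 matrix has rank 6, and its Smith normal form has invariant factors (1,1,1,1,1,1).

From H_k ≅ ker(∂_k) / im(∂_{k+1}) we obtain:

  H_0: rank C_0 − rank ∂_1 = 6 − 5 = 1, and the invariant factors of ∂_1 are all 1, so H_0 ≅ Z.
  H_1: rank ker ∂_1 − rank ∂_2 = (12 − 5) − 6 = 1, and the invariant factors of ∂_2 are all 1, so H_1 ≅ Z.
  H_2: rank ker ∂_2 − rank ∂_3 = (6 − 6) − 0 = 0, and there is no ∂_3, so H_2 ≅ 0.

(K is a triangulation of the cylinder S^1 x I.)

H_0 ≅ Z,  H_1 ≅ Z,  H_2 = 0.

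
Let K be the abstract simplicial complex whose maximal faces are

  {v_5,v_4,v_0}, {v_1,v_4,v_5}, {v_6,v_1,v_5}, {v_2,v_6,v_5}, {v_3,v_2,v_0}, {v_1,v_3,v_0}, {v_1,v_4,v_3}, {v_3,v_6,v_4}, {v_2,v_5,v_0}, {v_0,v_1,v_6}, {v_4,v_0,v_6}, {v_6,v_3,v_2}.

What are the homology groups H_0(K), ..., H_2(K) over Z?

K has 7 vertices, 18 edges, 12 triangles.
rank ∂_0 = 0, rank ∂_1 = 6 ⇒ b_0 = 7 − 0 − 6 = 1; all invariant factors of ∂_1 are 1 so no torsion. So H_0 ≅ Z.
rank ∂_1 = 6, rank ∂_2 = 12 ⇒ b_1 = 18 − 6 − 12 = 0; ∂_2 has invariant factor(s) [2] giving torsion. So H_1 ≅ Z/2.
rank ∂_2 = 12, rank ∂_3 = 0 ⇒ b_2 = 12 − 12 − 0 = 0. So H_2 ≅ 0.

H_0 = Z,  H_1 = Z/2,  H_2 = 0.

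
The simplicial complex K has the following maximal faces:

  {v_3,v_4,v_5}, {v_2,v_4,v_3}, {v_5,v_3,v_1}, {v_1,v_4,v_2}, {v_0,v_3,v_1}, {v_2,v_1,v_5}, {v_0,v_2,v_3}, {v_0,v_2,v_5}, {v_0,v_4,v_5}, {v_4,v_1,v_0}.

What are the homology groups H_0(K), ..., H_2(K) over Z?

Take the total order v_0 < v_1 < v_2 < v_3 < v_4 < v_5 on the vertex set. Then K (dimension 2) consists of the simplices:

  0-simplices (6): [v_0], [v_1], [v_2], [v_3], [v_4], [v_5]
  1-simplices (15): (15 of them)
  2-simplices (10): [v_0,v_1,v_3], [v_0,v_1,v_4], [v_0,v_2,v_3], [v_0,v_2,v_5], [v_0,v_4,v_5], [v_1,v_2,v_4], [v_1,v_2,v_5], [v_1,v_3,v_5], [v_2,v_3,v_4], [v_3,v_4,v_5]

Hence C_0 ≅ Z^6, C_1 ≅ Z^15, C_2 ≅ Z^10.

The boundary map ∂_1: C_1 → C_0 maps an edge to its endpoints' difference, ∂[p,q] = q − p. For instance
  ∂[v_2,v_5] = [v_5] − [v_2].
The resulting 6×15 matrix has rank 5, and its Smith normal form has invariant factors (1,1,1,1,1).

Boundary ∂_2: C_2 → C_1 sends each 2-simplex [p,q,r] to [q,r] − [p,r] + [p,q]. For instance
  ∂[v_0,v_4,v_5] = [v_4,v_5] − [v_0,v_5] + [v_0,v_4],
  ∂[v_1,v_2,v_5] = [v_2,v_5] − [v_1,v_5] + [v_1,v_2].
As a 15×10 matrix over Z this has rank 10, with invariant factors (1,1,1,1,1,1,1,1,1,2).

Computing H_k = (kernel of ∂_k) / (image of ∂_{k+1}):

  H_0: rank C_0 − rank ∂_1 = 6 − 5 = 1, and the invariant factors of ∂_1 are all 1, so H_0 ≅ Z.
  H_1: rank ker ∂_1 − rank ∂_2 = (15 − 5) − 10 = 0, and ∂_2 has invariant factor 2 > 1, so H_1 ≅ Z/2.
  H_2: rank ker ∂_2 − rank ∂_3 = (10 − 10) − 0 = 0, and there is no ∂_3, so H_2 ≅ 0.

As a check, the Euler characteristic is 6 − 15 + 10 = 1, which agrees with 1 − 0 + 0 = 1.

H_0 = Z,  H_1 = Z/2,  H_2 = 0.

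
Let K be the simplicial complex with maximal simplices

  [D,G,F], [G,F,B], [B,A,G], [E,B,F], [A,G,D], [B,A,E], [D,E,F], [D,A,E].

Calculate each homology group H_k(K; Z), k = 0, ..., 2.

We work with the vertex ordering A < B < D < E < F < G. The simplices of K, each written with vertices in increasing order, are:

  0-simplices (6): A, B, D, E, F, G
  1-simplices (12): AB, AD, AE, AG, BE, BF, BG, DE, DF, DG, EF, FG
  2-simplices (8): ABE, ABG, ADE, ADG, BEF, BFG, DEF, DFG

so the chain groups are C_0 ≅ Z^6, C_1 ≅ Z^12, C_2 ≅ Z^8.

Boundary ∂_1: C_1 → C_0 is given by ∂[p,q] = [q] − [p]. For instance
  ∂AB = B − A.
The 6×12 boundary matrix has rank 5 and Smith normal form diag(1,1,1,1,1).

∂_2: C_2 → C_1 acts by ∂[p,q,r] = [q,r] − [p,r] + [p,q]. For instance
  ∂ABE = BE − AE + AB,
  ∂BFG = FG − BG + BF.
The 12×8 boundary matrix has rank 7 and Smith normal form diag(1,1,1,1,1,1,1).

Now H_k = ker ∂_k / im ∂_{k+1}, so:

  H_0: rank C_0 − rank ∂_1 = 6 − 5 = 1, and the invariant factors of ∂_1 are all 1, so H_0 ≅ Z.
  H_1: rank ker ∂_1 − rank ∂_2 = (12 − 5) − 7 = 0, and the invariant factors of ∂_2 are all 1, so H_1 ≅ 0.
  H_2: rank ker ∂_2 − rank ∂_3 = (8 − 7) − 0 = 1, and there is no ∂_3, so H_2 ≅ Z.

As a check, the Euler characteristic is 6 − 12 + 8 = 2, which agrees with 1 − 0 + 1 = 2.

H_0 ≅ Z,  H_1 = 0,  H_2 ≅ Z.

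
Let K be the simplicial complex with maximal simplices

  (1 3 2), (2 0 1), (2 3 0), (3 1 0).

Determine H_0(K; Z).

H_0 ≅ Z.

Fix the vertex order 0 < 1 < 2 < 3 and write every simplex with vertices in increasing order. Then dim K = 2 and the simplices of K are:

  0-simplices (4): [0], [1], [2], [3]
  1-simplices (6): [0,1], [0,2], [0,3], [1,2], [1,3], [2,3]
  2-simplices (4): [0,1,2], [0,1,3], [0,2,3], [1,2,3]

giving chain groups C_0 ≅ Z^4, C_1 ≅ Z^6, C_2 ≅ Z^4.

Boundary ∂_1: C_1 → C_0 maps an edge to its endpoints' difference, ∂[p,q] = q − p. For instance
  ∂[1,2] = [2] − [1].
As a 4×6 matrix over Z this has rank 3, with invariant factors (1,1,1).

The boundary map ∂_2: C_2 → C_1 maps a triangle to the signed sum of its edges. For instance
  ∂[1,2,3] = [2,3] − [1,3] + [1,2],
  ∂[0,1,3] = [1,3] − [0,3] + [0,1].
The resulting 6×4 matrix has rank 3, and its Smith normal form has invariant factors (1,1,1).

From H_k ≅ ker(∂_k) / im(∂_{k+1}) we obtain:

  H_0: rank C_0 − rank ∂_1 = 4 − 3 = 1, and the invariant factors of ∂_1 are all 1, so H_0 = Z.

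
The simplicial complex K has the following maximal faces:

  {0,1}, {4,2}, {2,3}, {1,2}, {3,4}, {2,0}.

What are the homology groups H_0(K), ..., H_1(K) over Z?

H_0 = Z,  H_1 = Z^2.

Order the vertices as 0 < 1 < 2 < 3 < 4. Listing each simplex with vertices in this order, K has dimension 1 with simplices:

  0-simplices (5): [0], [1], [2], [3], [4]
  1-simplices (6): [0,1], [0,2], [1,2], [2,3], [2,4], [3,4]

so the chain groups are C_0 ≅ Z^5, C_1 ≅ Z^6.

Boundary ∂_1: C_1 → C_0 is given by ∂[p,q] = [q] − [p].
As a 5×6 matrix over Z this has rank 4, with invariant factors (1,1,1,1).

From H_k ≅ ker(∂_k) / im(∂_{k+1}) we obtain:

  H_0: rank C_0 − rank ∂_1 = 5 − 4 = 1, and the invariant factors of ∂_1 are all 1, so H_0 = Z.
  H_1: rank ker ∂_1 − rank ∂_2 = (6 − 4) − 0 = 2, and there is no ∂_2, so H_1 = Z^2.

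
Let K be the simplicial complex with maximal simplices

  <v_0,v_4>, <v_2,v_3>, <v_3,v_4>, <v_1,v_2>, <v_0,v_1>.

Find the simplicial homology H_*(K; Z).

Take the total order v_0 < v_1 < v_2 < v_3 < v_4 on the vertex set. Then K (dimension 1) consists of the simplices:

  0-simplices (5): [v_0], [v_1], [v_2], [v_3], [v_4]
  1-simplices (5): [v_0,v_1], [v_0,v_4], [v_1,v_2], [v_2,v_3], [v_3,v_4]

giving chain groups C_0 ≅ Z^5, C_1 ≅ Z^5.

∂_1: C_1 → C_0 is given by ∂[p,q] = [q] − [p]. For instance
  ∂[v_1,v_2] = [v_2] − [v_1].
The 5×5 boundary matrix has rank 4 and Smith normal form diag(1,1,1,1).

From H_k ≅ ker(∂_k) / im(∂_{k+1}) we obtain:

  H_0: rank C_0 − rank ∂_1 = 5 − 4 = 1, and the invariant factors of ∂_1 are all 1, so H_0 = Z.
  H_1: rank ker ∂_1 − rank ∂_2 = (5 − 4) − 0 = 1, and there is no ∂_2, so H_1 = Z.

As a check, the Euler characteristic is 5 − 5 = 0, which agrees with 1 − 1 = 0.
(K is a triangulation of the circle S^1.)

H_0 = Z,  H_1 = Z.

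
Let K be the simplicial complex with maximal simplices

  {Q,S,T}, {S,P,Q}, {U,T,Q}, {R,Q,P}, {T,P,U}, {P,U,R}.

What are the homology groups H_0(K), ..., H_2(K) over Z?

K has 6 vertices, 12 edges, 6 triangles.
rank ∂_0 = 0, rank ∂_1 = 5 ⇒ b_0 = 6 − 0 − 5 = 1; all invariant factors of ∂_1 are 1 so no torsion. So H_0 = Z.
rank ∂_1 = 5, rank ∂_2 = 6 ⇒ b_1 = 12 − 5 − 6 = 1; all invariant factors of ∂_2 are 1 so no torsion. So H_1 = Z.
rank ∂_2 = 6, rank ∂_3 = 0 ⇒ b_2 = 6 − 6 − 0 = 0. So H_2 = 0.

H_0 = Z,  H_1 = Z,  H_2 = 0.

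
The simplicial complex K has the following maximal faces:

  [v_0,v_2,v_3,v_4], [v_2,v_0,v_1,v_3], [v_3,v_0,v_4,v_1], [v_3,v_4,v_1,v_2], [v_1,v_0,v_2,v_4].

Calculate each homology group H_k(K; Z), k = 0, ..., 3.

H_0 ≅ Z,  H_1 = 0,  H_2 = 0,  H_3 ≅ Z.

Fix the vertex order v_0 < v_1 < v_2 < v_3 < v_4 and write every simplex with vertices in increasing order. Then dim K = 3 and the simplices of K are:

  0-simplices (5): [v_0], [v_1], [v_2], [v_3], [v_4]
  1-simplices (10): [v_0,v_1], [v_0,v_2], [v_0,v_3], [v_0,v_4], [v_1,v_2], [v_1,v_3], [v_1,v_4], [v_2,v_3], [v_2,v_4], [v_3,v_4]
  2-simplices (10): [v_0,v_1,v_2], [v_0,v_1,v_3], [v_0,v_1,v_4], [v_0,v_2,v_3], [v_0,v_2,v_4], [v_0,v_3,v_4], [v_1,v_2,v_3], [v_1,v_2,v_4], [v_1,v_3,v_4], [v_2,v_3,v_4]
  3-simplices (5): [v_0,v_1,v_2,v_3], [v_0,v_1,v_2,v_4], [v_0,v_1,v_3,v_4], [v_0,v_2,v_3,v_4], [v_1,v_2,v_3,v_4]

giving chain groups C_0 ≅ Z^5, C_1 ≅ Z^10, C_2 ≅ Z^10, C_3 ≅ Z^5.

The boundary map ∂_1: C_1 → C_0 sends each edge [p,q] (with p < q) to q − p.
As a 5×10 matrix over Z this has rank 4, with invariant factors (1,1,1,1).

∂_2: C_2 → C_1 sends each 2-simplex [p,q,r] to [q,r] − [p,r] + [p,q]. For instance
  ∂[v_0,v_1,v_3] = [v_1,v_3] − [v_0,v_3] + [v_0,v_1],
  ∂[v_0,v_2,v_4] = [v_2,v_4] − [v_0,v_4] + [v_0,v_2].
As a 10×10 matrix over Z this has rank 6, with invariant factors (1,1,1,1,1,1).

∂_3: C_3 → C_2 sends each 3-simplex σ to the alternating sum Σ_i (−1)^i (σ with its i-th vertex removed). For instance
  ∂[v_1,v_2,v_3,v_4] = [v_2,v_3,v_4] − [v_1,v_3,v_4] + [v_1,v_2,v_4] − [v_1,v_2,v_3],
  ∂[v_0,v_1,v_2,v_4] = [v_1,v_2,v_4] − [v_0,v_2,v_4] + [v_0,v_1,v_4] − [v_0,v_1,v_2].
The resulting 10×5 matrix has rank 4, and its Smith normal form has invariant factors (1,1,1,1).

Now H_k = ker ∂_k / im ∂_{k+1}, so:

  H_0: rank C_0 − rank ∂_1 = 5 − 4 = 1, and the invariant factors of ∂_1 are all 1, so H_0 ≅ Z.
  H_1: rank ker ∂_1 − rank ∂_2 = (10 − 4) − 6 = 0, and the invariant factors of ∂_2 are all 1, so H_1 ≅ 0.
  H_2: rank ker ∂_2 − rank ∂_3 = (10 − 6) − 4 = 0, and the invariant factors of ∂_3 are all 1, so H_2 ≅ 0.
  H_3: rank ker ∂_3 − rank ∂_4 = (5 − 4) − 0 = 1, and there is no ∂_4, so H_3 ≅ Z.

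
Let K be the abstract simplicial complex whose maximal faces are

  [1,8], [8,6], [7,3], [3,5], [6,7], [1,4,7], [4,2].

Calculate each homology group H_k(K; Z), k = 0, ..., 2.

Take the total order 1 < 2 < 3 < 4 < 5 < 6 < 7 < 8 on the vertex set. Then K (dimension 2) consists of the simplices:

  0-simplices (8): [1], [2], [3], [4], [5], [6], [7], [8]
  1-simplices (9): [1,4], [1,7], [1,8], [2,4], [3,5], [3,7], [4,7], [6,7], [6,8]
  2-simplices (1): [1,4,7]

so the chain groups are C_0 ≅ Z^8, C_1 ≅ Z^9, C_2 ≅ Z^1.

∂_1: C_1 → C_0 is given by ∂[p,q] = [q] − [p]. For instance
  ∂[6,7] = [7] − [6].
The 8×9 boundary matrix has rank 7 and Smith normal form diag(1,1,1,1,1,1,1).

The boundary map ∂_2: C_2 → C_1 maps a triangle to the signed sum of its edges. For instance
  ∂[1,4,7] = [4,7] − [1,7] + [1,4].
This gives a 9×1 integer matrix of rank 1; reducing to Smith normal form yields diagonal entries (1).

Now H_k = ker ∂_k / im ∂_{k+1}, so:

  H_0: rank C_0 − rank ∂_1 = 8 − 7 = 1, and the invariant factors of ∂_1 are all 1, so H_0 = Z.
  H_1: rank ker ∂_1 − rank ∂_2 = (9 − 7) − 1 = 1, and the invariant factors of ∂_2 are all 1, so H_1 = Z.
  H_2: rank ker ∂_2 − rank ∂_3 = (1 − 1) − 0 = 0, and there is no ∂_3, so H_2 = 0.

H_0 = Z,  H_1 = Z,  H_2 = 0.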